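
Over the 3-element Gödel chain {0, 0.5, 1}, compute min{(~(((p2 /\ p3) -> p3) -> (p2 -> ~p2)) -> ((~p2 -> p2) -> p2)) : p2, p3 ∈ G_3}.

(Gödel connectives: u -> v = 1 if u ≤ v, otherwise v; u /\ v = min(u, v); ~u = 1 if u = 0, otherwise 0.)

The minimum is attained at p2 = 0.5, p3 = 0:
  (p2 /\ p3) = min(0.5, 0) = 0
  ((p2 /\ p3) -> p3): 0 ≤ 0, so result = 1
  ~p2: Gödel ¬ of 0.5 = 0 (operand ≠ 0)
  (p2 -> ~p2): 0.5 > 0, so result = 0
  (((p2 /\ p3) -> p3) -> (p2 -> ~p2)): 1 > 0, so result = 0
  ~(((p2 /\ p3) -> p3) -> (p2 -> ~p2)): Gödel ¬ of 0 = 1 (operand is 0)
  ~p2: Gödel ¬ of 0.5 = 0 (operand ≠ 0)
  (~p2 -> p2): 0 ≤ 0.5, so result = 1
  ((~p2 -> p2) -> p2): 1 > 0.5, so result = 0.5
  (~(((p2 /\ p3) -> p3) -> (p2 -> ~p2)) -> ((~p2 -> p2) -> p2)): 1 > 0.5, so result = 0.5
Checking all 9 assignments confirms none give a value below 0.50.

0.50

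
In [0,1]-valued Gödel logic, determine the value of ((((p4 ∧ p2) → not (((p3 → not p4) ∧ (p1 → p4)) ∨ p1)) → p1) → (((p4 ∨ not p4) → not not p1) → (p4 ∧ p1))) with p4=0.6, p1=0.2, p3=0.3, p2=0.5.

0.20

(p4 ∧ p2) = min(0.6, 0.5) = 0.5
not p4: Gödel ¬ of 0.6 = 0 (operand ≠ 0)
(p3 → not p4): 0.3 > 0, so result = 0
(p1 → p4): 0.2 ≤ 0.6, so result = 1
((p3 → not p4) ∧ (p1 → p4)) = min(0, 1) = 0
(((p3 → not p4) ∧ (p1 → p4)) ∨ p1) = max(0, 0.2) = 0.2
not (((p3 → not p4) ∧ (p1 → p4)) ∨ p1): Gödel ¬ of 0.2 = 0 (operand ≠ 0)
((p4 ∧ p2) → not (((p3 → not p4) ∧ (p1 → p4)) ∨ p1)): 0.5 > 0, so result = 0
(((p4 ∧ p2) → not (((p3 → not p4) ∧ (p1 → p4)) ∨ p1)) → p1): 0 ≤ 0.2, so result = 1
not p4: Gödel ¬ of 0.6 = 0 (operand ≠ 0)
(p4 ∨ not p4) = max(0.6, 0) = 0.6
not p1: Gödel ¬ of 0.2 = 0 (operand ≠ 0)
not not p1: Gödel ¬ of 0 = 1 (operand is 0)
((p4 ∨ not p4) → not not p1): 0.6 ≤ 1, so result = 1
(p4 ∧ p1) = min(0.6, 0.2) = 0.2
(((p4 ∨ not p4) → not not p1) → (p4 ∧ p1)): 1 > 0.2, so result = 0.2
((((p4 ∧ p2) → not (((p3 → not p4) ∧ (p1 → p4)) ∨ p1)) → p1) → (((p4 ∨ not p4) → not not p1) → (p4 ∧ p1))): 1 > 0.2, so result = 0.2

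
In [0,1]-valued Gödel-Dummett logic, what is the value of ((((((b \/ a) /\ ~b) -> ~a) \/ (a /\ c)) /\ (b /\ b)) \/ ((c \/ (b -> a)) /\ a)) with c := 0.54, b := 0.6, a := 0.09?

(b \/ a) = max(0.6, 0.09) = 0.6
~b: Gödel ¬ of 0.6 = 0 (operand ≠ 0)
((b \/ a) /\ ~b) = min(0.6, 0) = 0
~a: Gödel ¬ of 0.09 = 0 (operand ≠ 0)
(((b \/ a) /\ ~b) -> ~a): 0 ≤ 0, so result = 1
(a /\ c) = min(0.09, 0.54) = 0.09
((((b \/ a) /\ ~b) -> ~a) \/ (a /\ c)) = max(1, 0.09) = 1
(b /\ b) = min(0.6, 0.6) = 0.6
(((((b \/ a) /\ ~b) -> ~a) \/ (a /\ c)) /\ (b /\ b)) = min(1, 0.6) = 0.6
(b -> a): 0.6 > 0.09, so result = 0.09
(c \/ (b -> a)) = max(0.54, 0.09) = 0.54
((c \/ (b -> a)) /\ a) = min(0.54, 0.09) = 0.09
((((((b \/ a) /\ ~b) -> ~a) \/ (a /\ c)) /\ (b /\ b)) \/ ((c \/ (b -> a)) /\ a)) = max(0.6, 0.09) = 0.6

0.60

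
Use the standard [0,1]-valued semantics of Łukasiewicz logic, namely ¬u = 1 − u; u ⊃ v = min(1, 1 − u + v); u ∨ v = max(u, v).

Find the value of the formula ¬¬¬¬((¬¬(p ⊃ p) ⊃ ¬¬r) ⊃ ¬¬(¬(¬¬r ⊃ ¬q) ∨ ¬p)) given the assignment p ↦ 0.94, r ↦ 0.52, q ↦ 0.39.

0.54

(p ⊃ p): min(1, 1 − 0.94 + 0.94) = 1
¬(p ⊃ p): Łukasiewicz ¬ gives 1 − 1 = 0
¬¬(p ⊃ p): Łukasiewicz ¬ gives 1 − 0 = 1
¬r: Łukasiewicz ¬ gives 1 − 0.52 = 0.48
¬¬r: Łukasiewicz ¬ gives 1 − 0.48 = 0.52
(¬¬(p ⊃ p) ⊃ ¬¬r): min(1, 1 − 1 + 0.52) = 0.52
¬r: Łukasiewicz ¬ gives 1 − 0.52 = 0.48
¬¬r: Łukasiewicz ¬ gives 1 − 0.48 = 0.52
¬q: Łukasiewicz ¬ gives 1 − 0.39 = 0.61
(¬¬r ⊃ ¬q): min(1, 1 − 0.52 + 0.61) = 1
¬(¬¬r ⊃ ¬q): Łukasiewicz ¬ gives 1 − 1 = 0
¬p: Łukasiewicz ¬ gives 1 − 0.94 = 0.06
(¬(¬¬r ⊃ ¬q) ∨ ¬p) = max(0, 0.06) = 0.06
¬(¬(¬¬r ⊃ ¬q) ∨ ¬p): Łukasiewicz ¬ gives 1 − 0.06 = 0.94
¬¬(¬(¬¬r ⊃ ¬q) ∨ ¬p): Łukasiewicz ¬ gives 1 − 0.94 = 0.06
((¬¬(p ⊃ p) ⊃ ¬¬r) ⊃ ¬¬(¬(¬¬r ⊃ ¬q) ∨ ¬p)): min(1, 1 − 0.52 + 0.06) = 0.54
¬((¬¬(p ⊃ p) ⊃ ¬¬r) ⊃ ¬¬(¬(¬¬r ⊃ ¬q) ∨ ¬p)): Łukasiewicz ¬ gives 1 − 0.54 = 0.46
¬¬((¬¬(p ⊃ p) ⊃ ¬¬r) ⊃ ¬¬(¬(¬¬r ⊃ ¬q) ∨ ¬p)): Łukasiewicz ¬ gives 1 − 0.46 = 0.54
¬¬¬((¬¬(p ⊃ p) ⊃ ¬¬r) ⊃ ¬¬(¬(¬¬r ⊃ ¬q) ∨ ¬p)): Łukasiewicz ¬ gives 1 − 0.54 = 0.46
¬¬¬¬((¬¬(p ⊃ p) ⊃ ¬¬r) ⊃ ¬¬(¬(¬¬r ⊃ ¬q) ∨ ¬p)): Łukasiewicz ¬ gives 1 − 0.46 = 0.54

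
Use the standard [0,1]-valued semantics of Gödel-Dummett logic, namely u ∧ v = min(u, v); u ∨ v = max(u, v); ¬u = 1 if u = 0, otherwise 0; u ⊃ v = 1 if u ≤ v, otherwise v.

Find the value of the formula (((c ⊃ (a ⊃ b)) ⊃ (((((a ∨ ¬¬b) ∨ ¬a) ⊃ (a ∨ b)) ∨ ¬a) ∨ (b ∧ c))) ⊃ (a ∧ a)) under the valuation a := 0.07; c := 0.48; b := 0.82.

0.07

(a ⊃ b): 0.07 ≤ 0.82, so result = 1
(c ⊃ (a ⊃ b)): 0.48 ≤ 1, so result = 1
¬b: Gödel ¬ of 0.82 = 0 (operand ≠ 0)
¬¬b: Gödel ¬ of 0 = 1 (operand is 0)
(a ∨ ¬¬b) = max(0.07, 1) = 1
¬a: Gödel ¬ of 0.07 = 0 (operand ≠ 0)
((a ∨ ¬¬b) ∨ ¬a) = max(1, 0) = 1
(a ∨ b) = max(0.07, 0.82) = 0.82
(((a ∨ ¬¬b) ∨ ¬a) ⊃ (a ∨ b)): 1 > 0.82, so result = 0.82
¬a: Gödel ¬ of 0.07 = 0 (operand ≠ 0)
((((a ∨ ¬¬b) ∨ ¬a) ⊃ (a ∨ b)) ∨ ¬a) = max(0.82, 0) = 0.82
(b ∧ c) = min(0.82, 0.48) = 0.48
(((((a ∨ ¬¬b) ∨ ¬a) ⊃ (a ∨ b)) ∨ ¬a) ∨ (b ∧ c)) = max(0.82, 0.48) = 0.82
((c ⊃ (a ⊃ b)) ⊃ (((((a ∨ ¬¬b) ∨ ¬a) ⊃ (a ∨ b)) ∨ ¬a) ∨ (b ∧ c))): 1 > 0.82, so result = 0.82
(a ∧ a) = min(0.07, 0.07) = 0.07
(((c ⊃ (a ⊃ b)) ⊃ (((((a ∨ ¬¬b) ∨ ¬a) ⊃ (a ∨ b)) ∨ ¬a) ∨ (b ∧ c))) ⊃ (a ∧ a)): 0.82 > 0.07, so result = 0.07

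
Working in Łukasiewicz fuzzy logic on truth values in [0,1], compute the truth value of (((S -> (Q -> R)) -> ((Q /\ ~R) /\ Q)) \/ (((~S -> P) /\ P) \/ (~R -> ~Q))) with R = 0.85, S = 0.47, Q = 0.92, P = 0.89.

0.93

(Q -> R): min(1, 1 − 0.92 + 0.85) = 0.93
(S -> (Q -> R)): min(1, 1 − 0.47 + 0.93) = 1
~R: Łukasiewicz ¬ gives 1 − 0.85 = 0.15
(Q /\ ~R) = min(0.92, 0.15) = 0.15
((Q /\ ~R) /\ Q) = min(0.15, 0.92) = 0.15
((S -> (Q -> R)) -> ((Q /\ ~R) /\ Q)): min(1, 1 − 1 + 0.15) = 0.15
~S: Łukasiewicz ¬ gives 1 − 0.47 = 0.53
(~S -> P): min(1, 1 − 0.53 + 0.89) = 1
((~S -> P) /\ P) = min(1, 0.89) = 0.89
~R: Łukasiewicz ¬ gives 1 − 0.85 = 0.15
~Q: Łukasiewicz ¬ gives 1 − 0.92 = 0.08
(~R -> ~Q): min(1, 1 − 0.15 + 0.08) = 0.93
(((~S -> P) /\ P) \/ (~R -> ~Q)) = max(0.89, 0.93) = 0.93
(((S -> (Q -> R)) -> ((Q /\ ~R) /\ Q)) \/ (((~S -> P) /\ P) \/ (~R -> ~Q))) = max(0.15, 0.93) = 0.93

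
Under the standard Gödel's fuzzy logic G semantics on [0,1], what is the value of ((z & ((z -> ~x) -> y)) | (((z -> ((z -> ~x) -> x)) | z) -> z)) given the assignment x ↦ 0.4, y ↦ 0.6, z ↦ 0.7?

0.70

~x: Gödel ¬ of 0.4 = 0 (operand ≠ 0)
(z -> ~x): 0.7 > 0, so result = 0
((z -> ~x) -> y): 0 ≤ 0.6, so result = 1
(z & ((z -> ~x) -> y)) = min(0.7, 1) = 0.7
~x: Gödel ¬ of 0.4 = 0 (operand ≠ 0)
(z -> ~x): 0.7 > 0, so result = 0
((z -> ~x) -> x): 0 ≤ 0.4, so result = 1
(z -> ((z -> ~x) -> x)): 0.7 ≤ 1, so result = 1
((z -> ((z -> ~x) -> x)) | z) = max(1, 0.7) = 1
(((z -> ((z -> ~x) -> x)) | z) -> z): 1 > 0.7, so result = 0.7
((z & ((z -> ~x) -> y)) | (((z -> ((z -> ~x) -> x)) | z) -> z)) = max(0.7, 0.7) = 0.7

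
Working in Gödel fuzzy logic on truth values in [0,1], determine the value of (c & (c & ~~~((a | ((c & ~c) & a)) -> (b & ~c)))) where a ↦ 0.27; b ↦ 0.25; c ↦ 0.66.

~c: Gödel ¬ of 0.66 = 0 (operand ≠ 0)
(c & ~c) = min(0.66, 0) = 0
((c & ~c) & a) = min(0, 0.27) = 0
(a | ((c & ~c) & a)) = max(0.27, 0) = 0.27
~c: Gödel ¬ of 0.66 = 0 (operand ≠ 0)
(b & ~c) = min(0.25, 0) = 0
((a | ((c & ~c) & a)) -> (b & ~c)): 0.27 > 0, so result = 0
~((a | ((c & ~c) & a)) -> (b & ~c)): Gödel ¬ of 0 = 1 (operand is 0)
~~((a | ((c & ~c) & a)) -> (b & ~c)): Gödel ¬ of 1 = 0 (operand ≠ 0)
~~~((a | ((c & ~c) & a)) -> (b & ~c)): Gödel ¬ of 0 = 1 (operand is 0)
(c & ~~~((a | ((c & ~c) & a)) -> (b & ~c))) = min(0.66, 1) = 0.66
(c & (c & ~~~((a | ((c & ~c) & a)) -> (b & ~c)))) = min(0.66, 0.66) = 0.66

0.66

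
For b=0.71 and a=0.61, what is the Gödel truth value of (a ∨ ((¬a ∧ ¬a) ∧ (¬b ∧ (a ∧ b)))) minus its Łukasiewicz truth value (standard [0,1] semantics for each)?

Gödel evaluation:
  ¬a: Gödel ¬ of 0.61 = 0 (operand ≠ 0)
  ¬a: Gödel ¬ of 0.61 = 0 (operand ≠ 0)
  (¬a ∧ ¬a) = min(0, 0) = 0
  ¬b: Gödel ¬ of 0.71 = 0 (operand ≠ 0)
  (a ∧ b) = min(0.61, 0.71) = 0.61
  (¬b ∧ (a ∧ b)) = min(0, 0.61) = 0
  ((¬a ∧ ¬a) ∧ (¬b ∧ (a ∧ b))) = min(0, 0) = 0
  (a ∨ ((¬a ∧ ¬a) ∧ (¬b ∧ (a ∧ b)))) = max(0.61, 0) = 0.61
  Gödel value = 0.61
Łukasiewicz evaluation:
  ¬a: Łukasiewicz ¬ gives 1 − 0.61 = 0.39
  ¬a: Łukasiewicz ¬ gives 1 − 0.61 = 0.39
  (¬a ∧ ¬a) = min(0.39, 0.39) = 0.39
  ¬b: Łukasiewicz ¬ gives 1 − 0.71 = 0.29
  (a ∧ b) = min(0.61, 0.71) = 0.61
  (¬b ∧ (a ∧ b)) = min(0.29, 0.61) = 0.29
  ((¬a ∧ ¬a) ∧ (¬b ∧ (a ∧ b))) = min(0.39, 0.29) = 0.29
  (a ∨ ((¬a ∧ ¬a) ∧ (¬b ∧ (a ∧ b)))) = max(0.61, 0.29) = 0.61
  Łukasiewicz value = 0.61
Difference: 0.61 − 0.61 = 0.00

0.00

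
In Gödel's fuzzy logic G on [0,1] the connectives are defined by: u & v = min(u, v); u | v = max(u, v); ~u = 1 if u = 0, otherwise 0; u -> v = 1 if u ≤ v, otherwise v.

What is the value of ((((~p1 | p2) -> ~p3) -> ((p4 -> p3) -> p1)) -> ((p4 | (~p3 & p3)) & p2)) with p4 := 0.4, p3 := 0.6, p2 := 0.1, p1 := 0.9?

~p1: Gödel ¬ of 0.9 = 0 (operand ≠ 0)
(~p1 | p2) = max(0, 0.1) = 0.1
~p3: Gödel ¬ of 0.6 = 0 (operand ≠ 0)
((~p1 | p2) -> ~p3): 0.1 > 0, so result = 0
(p4 -> p3): 0.4 ≤ 0.6, so result = 1
((p4 -> p3) -> p1): 1 > 0.9, so result = 0.9
(((~p1 | p2) -> ~p3) -> ((p4 -> p3) -> p1)): 0 ≤ 0.9, so result = 1
~p3: Gödel ¬ of 0.6 = 0 (operand ≠ 0)
(~p3 & p3) = min(0, 0.6) = 0
(p4 | (~p3 & p3)) = max(0.4, 0) = 0.4
((p4 | (~p3 & p3)) & p2) = min(0.4, 0.1) = 0.1
((((~p1 | p2) -> ~p3) -> ((p4 -> p3) -> p1)) -> ((p4 | (~p3 & p3)) & p2)): 1 > 0.1, so result = 0.1

0.10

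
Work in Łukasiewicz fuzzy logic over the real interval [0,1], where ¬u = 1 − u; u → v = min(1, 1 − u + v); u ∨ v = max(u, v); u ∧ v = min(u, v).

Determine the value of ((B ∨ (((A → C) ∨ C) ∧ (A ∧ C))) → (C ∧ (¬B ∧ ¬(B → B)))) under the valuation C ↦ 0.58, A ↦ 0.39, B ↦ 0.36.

(A → C): min(1, 1 − 0.39 + 0.58) = 1
((A → C) ∨ C) = max(1, 0.58) = 1
(A ∧ C) = min(0.39, 0.58) = 0.39
(((A → C) ∨ C) ∧ (A ∧ C)) = min(1, 0.39) = 0.39
(B ∨ (((A → C) ∨ C) ∧ (A ∧ C))) = max(0.36, 0.39) = 0.39
¬B: Łukasiewicz ¬ gives 1 − 0.36 = 0.64
(B → B): min(1, 1 − 0.36 + 0.36) = 1
¬(B → B): Łukasiewicz ¬ gives 1 − 1 = 0
(¬B ∧ ¬(B → B)) = min(0.64, 0) = 0
(C ∧ (¬B ∧ ¬(B → B))) = min(0.58, 0) = 0
((B ∨ (((A → C) ∨ C) ∧ (A ∧ C))) → (C ∧ (¬B ∧ ¬(B → B)))): min(1, 1 − 0.39 + 0) = 0.61

0.61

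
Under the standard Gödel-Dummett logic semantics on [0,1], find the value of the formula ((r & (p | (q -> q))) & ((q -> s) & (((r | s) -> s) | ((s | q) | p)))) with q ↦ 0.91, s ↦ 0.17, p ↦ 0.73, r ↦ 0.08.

0.08

(q -> q): 0.91 ≤ 0.91, so result = 1
(p | (q -> q)) = max(0.73, 1) = 1
(r & (p | (q -> q))) = min(0.08, 1) = 0.08
(q -> s): 0.91 > 0.17, so result = 0.17
(r | s) = max(0.08, 0.17) = 0.17
((r | s) -> s): 0.17 ≤ 0.17, so result = 1
(s | q) = max(0.17, 0.91) = 0.91
((s | q) | p) = max(0.91, 0.73) = 0.91
(((r | s) -> s) | ((s | q) | p)) = max(1, 0.91) = 1
((q -> s) & (((r | s) -> s) | ((s | q) | p))) = min(0.17, 1) = 0.17
((r & (p | (q -> q))) & ((q -> s) & (((r | s) -> s) | ((s | q) | p)))) = min(0.08, 0.17) = 0.08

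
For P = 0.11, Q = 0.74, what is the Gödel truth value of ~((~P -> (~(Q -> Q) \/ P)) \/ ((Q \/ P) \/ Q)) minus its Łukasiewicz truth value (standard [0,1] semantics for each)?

Gödel evaluation:
  ~P: Gödel ¬ of 0.11 = 0 (operand ≠ 0)
  (Q -> Q): 0.74 ≤ 0.74, so result = 1
  ~(Q -> Q): Gödel ¬ of 1 = 0 (operand ≠ 0)
  (~(Q -> Q) \/ P) = max(0, 0.11) = 0.11
  (~P -> (~(Q -> Q) \/ P)): 0 ≤ 0.11, so result = 1
  (Q \/ P) = max(0.74, 0.11) = 0.74
  ((Q \/ P) \/ Q) = max(0.74, 0.74) = 0.74
  ((~P -> (~(Q -> Q) \/ P)) \/ ((Q \/ P) \/ Q)) = max(1, 0.74) = 1
  ~((~P -> (~(Q -> Q) \/ P)) \/ ((Q \/ P) \/ Q)): Gödel ¬ of 1 = 0 (operand ≠ 0)
  Gödel value = 0
Łukasiewicz evaluation:
  ~P: Łukasiewicz ¬ gives 1 − 0.11 = 0.89
  (Q -> Q): min(1, 1 − 0.74 + 0.74) = 1
  ~(Q -> Q): Łukasiewicz ¬ gives 1 − 1 = 0
  (~(Q -> Q) \/ P) = max(0, 0.11) = 0.11
  (~P -> (~(Q -> Q) \/ P)): min(1, 1 − 0.89 + 0.11) = 0.22
  (Q \/ P) = max(0.74, 0.11) = 0.74
  ((Q \/ P) \/ Q) = max(0.74, 0.74) = 0.74
  ((~P -> (~(Q -> Q) \/ P)) \/ ((Q \/ P) \/ Q)) = max(0.22, 0.74) = 0.74
  ~((~P -> (~(Q -> Q) \/ P)) \/ ((Q \/ P) \/ Q)): Łukasiewicz ¬ gives 1 − 0.74 = 0.26
  Łukasiewicz value = 0.26
Difference: 0 − 0.26 = -0.26

-0.26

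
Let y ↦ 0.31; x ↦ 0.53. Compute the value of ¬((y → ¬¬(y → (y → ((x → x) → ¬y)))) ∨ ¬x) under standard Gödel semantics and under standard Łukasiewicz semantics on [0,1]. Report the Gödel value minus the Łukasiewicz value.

1.00

Gödel evaluation:
  (x → x): 0.53 ≤ 0.53, so result = 1
  ¬y: Gödel ¬ of 0.31 = 0 (operand ≠ 0)
  ((x → x) → ¬y): 1 > 0, so result = 0
  (y → ((x → x) → ¬y)): 0.31 > 0, so result = 0
  (y → (y → ((x → x) → ¬y))): 0.31 > 0, so result = 0
  ¬(y → (y → ((x → x) → ¬y))): Gödel ¬ of 0 = 1 (operand is 0)
  ¬¬(y → (y → ((x → x) → ¬y))): Gödel ¬ of 1 = 0 (operand ≠ 0)
  (y → ¬¬(y → (y → ((x → x) → ¬y)))): 0.31 > 0, so result = 0
  ¬x: Gödel ¬ of 0.53 = 0 (operand ≠ 0)
  ((y → ¬¬(y → (y → ((x → x) → ¬y)))) ∨ ¬x) = max(0, 0) = 0
  ¬((y → ¬¬(y → (y → ((x → x) → ¬y)))) ∨ ¬x): Gödel ¬ of 0 = 1 (operand is 0)
  Gödel value = 1
Łukasiewicz evaluation:
  (x → x): min(1, 1 − 0.53 + 0.53) = 1
  ¬y: Łukasiewicz ¬ gives 1 − 0.31 = 0.69
  ((x → x) → ¬y): min(1, 1 − 1 + 0.69) = 0.69
  (y → ((x → x) → ¬y)): min(1, 1 − 0.31 + 0.69) = 1
  (y → (y → ((x → x) → ¬y))): min(1, 1 − 0.31 + 1) = 1
  ¬(y → (y → ((x → x) → ¬y))): Łukasiewicz ¬ gives 1 − 1 = 0
  ¬¬(y → (y → ((x → x) → ¬y))): Łukasiewicz ¬ gives 1 − 0 = 1
  (y → ¬¬(y → (y → ((x → x) → ¬y)))): min(1, 1 − 0.31 + 1) = 1
  ¬x: Łukasiewicz ¬ gives 1 − 0.53 = 0.47
  ((y → ¬¬(y → (y → ((x → x) → ¬y)))) ∨ ¬x) = max(1, 0.47) = 1
  ¬((y → ¬¬(y → (y → ((x → x) → ¬y)))) ∨ ¬x): Łukasiewicz ¬ gives 1 − 1 = 0
  Łukasiewicz value = 0
Difference: 1 − 0 = 1.00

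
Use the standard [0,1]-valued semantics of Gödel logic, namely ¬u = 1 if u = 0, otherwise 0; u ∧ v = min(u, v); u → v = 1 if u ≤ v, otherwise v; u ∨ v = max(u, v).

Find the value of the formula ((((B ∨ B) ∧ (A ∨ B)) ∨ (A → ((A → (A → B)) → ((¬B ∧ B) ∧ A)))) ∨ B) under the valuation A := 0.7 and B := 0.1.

0.10

(B ∨ B) = max(0.1, 0.1) = 0.1
(A ∨ B) = max(0.7, 0.1) = 0.7
((B ∨ B) ∧ (A ∨ B)) = min(0.1, 0.7) = 0.1
(A → B): 0.7 > 0.1, so result = 0.1
(A → (A → B)): 0.7 > 0.1, so result = 0.1
¬B: Gödel ¬ of 0.1 = 0 (operand ≠ 0)
(¬B ∧ B) = min(0, 0.1) = 0
((¬B ∧ B) ∧ A) = min(0, 0.7) = 0
((A → (A → B)) → ((¬B ∧ B) ∧ A)): 0.1 > 0, so result = 0
(A → ((A → (A → B)) → ((¬B ∧ B) ∧ A))): 0.7 > 0, so result = 0
(((B ∨ B) ∧ (A ∨ B)) ∨ (A → ((A → (A → B)) → ((¬B ∧ B) ∧ A)))) = max(0.1, 0) = 0.1
((((B ∨ B) ∧ (A ∨ B)) ∨ (A → ((A → (A → B)) → ((¬B ∧ B) ∧ A)))) ∨ B) = max(0.1, 0.1) = 0.1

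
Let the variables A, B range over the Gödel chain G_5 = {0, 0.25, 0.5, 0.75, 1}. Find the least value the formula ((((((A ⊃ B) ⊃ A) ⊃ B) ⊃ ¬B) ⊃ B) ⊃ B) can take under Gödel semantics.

The minimum is attained at A = 0, B = 0.25:
  (A ⊃ B): 0 ≤ 0.25, so result = 1
  ((A ⊃ B) ⊃ A): 1 > 0, so result = 0
  (((A ⊃ B) ⊃ A) ⊃ B): 0 ≤ 0.25, so result = 1
  ¬B: Gödel ¬ of 0.25 = 0 (operand ≠ 0)
  ((((A ⊃ B) ⊃ A) ⊃ B) ⊃ ¬B): 1 > 0, so result = 0
  (((((A ⊃ B) ⊃ A) ⊃ B) ⊃ ¬B) ⊃ B): 0 ≤ 0.25, so result = 1
  ((((((A ⊃ B) ⊃ A) ⊃ B) ⊃ ¬B) ⊃ B) ⊃ B): 1 > 0.25, so result = 0.25
Checking all 25 assignments confirms none give a value below 0.25.

0.25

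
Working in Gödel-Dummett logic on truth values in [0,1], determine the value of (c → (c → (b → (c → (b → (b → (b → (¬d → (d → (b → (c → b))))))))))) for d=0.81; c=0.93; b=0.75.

¬d: Gödel ¬ of 0.81 = 0 (operand ≠ 0)
(c → b): 0.93 > 0.75, so result = 0.75
(b → (c → b)): 0.75 ≤ 0.75, so result = 1
(d → (b → (c → b))): 0.81 ≤ 1, so result = 1
(¬d → (d → (b → (c → b)))): 0 ≤ 1, so result = 1
(b → (¬d → (d → (b → (c → b))))): 0.75 ≤ 1, so result = 1
(b → (b → (¬d → (d → (b → (c → b)))))): 0.75 ≤ 1, so result = 1
(b → (b → (b → (¬d → (d → (b → (c → b))))))): 0.75 ≤ 1, so result = 1
(c → (b → (b → (b → (¬d → (d → (b → (c → b)))))))): 0.93 ≤ 1, so result = 1
(b → (c → (b → (b → (b → (¬d → (d → (b → (c → b))))))))): 0.75 ≤ 1, so result = 1
(c → (b → (c → (b → (b → (b → (¬d → (d → (b → (c → b)))))))))): 0.93 ≤ 1, so result = 1
(c → (c → (b → (c → (b → (b → (b → (¬d → (d → (b → (c → b))))))))))): 0.93 ≤ 1, so result = 1

1.00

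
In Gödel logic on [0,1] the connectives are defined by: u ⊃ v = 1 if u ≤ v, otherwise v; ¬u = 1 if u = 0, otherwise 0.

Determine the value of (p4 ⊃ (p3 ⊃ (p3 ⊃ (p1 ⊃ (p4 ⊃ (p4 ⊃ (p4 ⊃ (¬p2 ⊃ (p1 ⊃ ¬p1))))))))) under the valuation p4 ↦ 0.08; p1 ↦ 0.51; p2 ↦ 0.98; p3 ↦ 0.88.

1.00

¬p2: Gödel ¬ of 0.98 = 0 (operand ≠ 0)
¬p1: Gödel ¬ of 0.51 = 0 (operand ≠ 0)
(p1 ⊃ ¬p1): 0.51 > 0, so result = 0
(¬p2 ⊃ (p1 ⊃ ¬p1)): 0 ≤ 0, so result = 1
(p4 ⊃ (¬p2 ⊃ (p1 ⊃ ¬p1))): 0.08 ≤ 1, so result = 1
(p4 ⊃ (p4 ⊃ (¬p2 ⊃ (p1 ⊃ ¬p1)))): 0.08 ≤ 1, so result = 1
(p4 ⊃ (p4 ⊃ (p4 ⊃ (¬p2 ⊃ (p1 ⊃ ¬p1))))): 0.08 ≤ 1, so result = 1
(p1 ⊃ (p4 ⊃ (p4 ⊃ (p4 ⊃ (¬p2 ⊃ (p1 ⊃ ¬p1)))))): 0.51 ≤ 1, so result = 1
(p3 ⊃ (p1 ⊃ (p4 ⊃ (p4 ⊃ (p4 ⊃ (¬p2 ⊃ (p1 ⊃ ¬p1))))))): 0.88 ≤ 1, so result = 1
(p3 ⊃ (p3 ⊃ (p1 ⊃ (p4 ⊃ (p4 ⊃ (p4 ⊃ (¬p2 ⊃ (p1 ⊃ ¬p1)))))))): 0.88 ≤ 1, so result = 1
(p4 ⊃ (p3 ⊃ (p3 ⊃ (p1 ⊃ (p4 ⊃ (p4 ⊃ (p4 ⊃ (¬p2 ⊃ (p1 ⊃ ¬p1))))))))): 0.08 ≤ 1, so result = 1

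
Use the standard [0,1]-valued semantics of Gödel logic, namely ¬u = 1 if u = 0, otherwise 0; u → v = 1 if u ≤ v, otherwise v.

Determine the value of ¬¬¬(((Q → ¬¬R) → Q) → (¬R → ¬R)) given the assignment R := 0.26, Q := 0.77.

0.00

¬R: Gödel ¬ of 0.26 = 0 (operand ≠ 0)
¬¬R: Gödel ¬ of 0 = 1 (operand is 0)
(Q → ¬¬R): 0.77 ≤ 1, so result = 1
((Q → ¬¬R) → Q): 1 > 0.77, so result = 0.77
¬R: Gödel ¬ of 0.26 = 0 (operand ≠ 0)
¬R: Gödel ¬ of 0.26 = 0 (operand ≠ 0)
(¬R → ¬R): 0 ≤ 0, so result = 1
(((Q → ¬¬R) → Q) → (¬R → ¬R)): 0.77 ≤ 1, so result = 1
¬(((Q → ¬¬R) → Q) → (¬R → ¬R)): Gödel ¬ of 1 = 0 (operand ≠ 0)
¬¬(((Q → ¬¬R) → Q) → (¬R → ¬R)): Gödel ¬ of 0 = 1 (operand is 0)
¬¬¬(((Q → ¬¬R) → Q) → (¬R → ¬R)): Gödel ¬ of 1 = 0 (operand ≠ 0)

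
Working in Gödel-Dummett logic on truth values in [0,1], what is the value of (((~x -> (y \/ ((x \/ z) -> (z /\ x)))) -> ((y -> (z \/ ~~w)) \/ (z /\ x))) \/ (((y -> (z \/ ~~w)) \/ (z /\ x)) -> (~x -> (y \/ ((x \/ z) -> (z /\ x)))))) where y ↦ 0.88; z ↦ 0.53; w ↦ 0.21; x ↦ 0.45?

1.00

~x: Gödel ¬ of 0.45 = 0 (operand ≠ 0)
(x \/ z) = max(0.45, 0.53) = 0.53
(z /\ x) = min(0.53, 0.45) = 0.45
((x \/ z) -> (z /\ x)): 0.53 > 0.45, so result = 0.45
(y \/ ((x \/ z) -> (z /\ x))) = max(0.88, 0.45) = 0.88
(~x -> (y \/ ((x \/ z) -> (z /\ x)))): 0 ≤ 0.88, so result = 1
~w: Gödel ¬ of 0.21 = 0 (operand ≠ 0)
~~w: Gödel ¬ of 0 = 1 (operand is 0)
(z \/ ~~w) = max(0.53, 1) = 1
(y -> (z \/ ~~w)): 0.88 ≤ 1, so result = 1
(z /\ x) = min(0.53, 0.45) = 0.45
((y -> (z \/ ~~w)) \/ (z /\ x)) = max(1, 0.45) = 1
((~x -> (y \/ ((x \/ z) -> (z /\ x)))) -> ((y -> (z \/ ~~w)) \/ (z /\ x))): 1 ≤ 1, so result = 1
~w: Gödel ¬ of 0.21 = 0 (operand ≠ 0)
~~w: Gödel ¬ of 0 = 1 (operand is 0)
(z \/ ~~w) = max(0.53, 1) = 1
(y -> (z \/ ~~w)): 0.88 ≤ 1, so result = 1
(z /\ x) = min(0.53, 0.45) = 0.45
((y -> (z \/ ~~w)) \/ (z /\ x)) = max(1, 0.45) = 1
~x: Gödel ¬ of 0.45 = 0 (operand ≠ 0)
(x \/ z) = max(0.45, 0.53) = 0.53
(z /\ x) = min(0.53, 0.45) = 0.45
((x \/ z) -> (z /\ x)): 0.53 > 0.45, so result = 0.45
(y \/ ((x \/ z) -> (z /\ x))) = max(0.88, 0.45) = 0.88
(~x -> (y \/ ((x \/ z) -> (z /\ x)))): 0 ≤ 0.88, so result = 1
(((y -> (z \/ ~~w)) \/ (z /\ x)) -> (~x -> (y \/ ((x \/ z) -> (z /\ x))))): 1 ≤ 1, so result = 1
(((~x -> (y \/ ((x \/ z) -> (z /\ x)))) -> ((y -> (z \/ ~~w)) \/ (z /\ x))) \/ (((y -> (z \/ ~~w)) \/ (z /\ x)) -> (~x -> (y \/ ((x \/ z) -> (z /\ x)))))) = max(1, 1) = 1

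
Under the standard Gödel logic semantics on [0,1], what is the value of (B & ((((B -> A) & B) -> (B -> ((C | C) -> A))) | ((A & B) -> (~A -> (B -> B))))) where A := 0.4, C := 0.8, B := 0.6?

0.60

(B -> A): 0.6 > 0.4, so result = 0.4
((B -> A) & B) = min(0.4, 0.6) = 0.4
(C | C) = max(0.8, 0.8) = 0.8
((C | C) -> A): 0.8 > 0.4, so result = 0.4
(B -> ((C | C) -> A)): 0.6 > 0.4, so result = 0.4
(((B -> A) & B) -> (B -> ((C | C) -> A))): 0.4 ≤ 0.4, so result = 1
(A & B) = min(0.4, 0.6) = 0.4
~A: Gödel ¬ of 0.4 = 0 (operand ≠ 0)
(B -> B): 0.6 ≤ 0.6, so result = 1
(~A -> (B -> B)): 0 ≤ 1, so result = 1
((A & B) -> (~A -> (B -> B))): 0.4 ≤ 1, so result = 1
((((B -> A) & B) -> (B -> ((C | C) -> A))) | ((A & B) -> (~A -> (B -> B)))) = max(1, 1) = 1
(B & ((((B -> A) & B) -> (B -> ((C | C) -> A))) | ((A & B) -> (~A -> (B -> B))))) = min(0.6, 1) = 0.6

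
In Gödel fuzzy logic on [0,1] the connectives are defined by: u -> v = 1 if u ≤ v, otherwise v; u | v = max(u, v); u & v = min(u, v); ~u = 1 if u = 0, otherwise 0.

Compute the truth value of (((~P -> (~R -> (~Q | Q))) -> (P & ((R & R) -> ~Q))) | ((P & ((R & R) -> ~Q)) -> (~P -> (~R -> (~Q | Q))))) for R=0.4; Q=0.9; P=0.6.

~P: Gödel ¬ of 0.6 = 0 (operand ≠ 0)
~R: Gödel ¬ of 0.4 = 0 (operand ≠ 0)
~Q: Gödel ¬ of 0.9 = 0 (operand ≠ 0)
(~Q | Q) = max(0, 0.9) = 0.9
(~R -> (~Q | Q)): 0 ≤ 0.9, so result = 1
(~P -> (~R -> (~Q | Q))): 0 ≤ 1, so result = 1
(R & R) = min(0.4, 0.4) = 0.4
~Q: Gödel ¬ of 0.9 = 0 (operand ≠ 0)
((R & R) -> ~Q): 0.4 > 0, so result = 0
(P & ((R & R) -> ~Q)) = min(0.6, 0) = 0
((~P -> (~R -> (~Q | Q))) -> (P & ((R & R) -> ~Q))): 1 > 0, so result = 0
(R & R) = min(0.4, 0.4) = 0.4
~Q: Gödel ¬ of 0.9 = 0 (operand ≠ 0)
((R & R) -> ~Q): 0.4 > 0, so result = 0
(P & ((R & R) -> ~Q)) = min(0.6, 0) = 0
~P: Gödel ¬ of 0.6 = 0 (operand ≠ 0)
~R: Gödel ¬ of 0.4 = 0 (operand ≠ 0)
~Q: Gödel ¬ of 0.9 = 0 (operand ≠ 0)
(~Q | Q) = max(0, 0.9) = 0.9
(~R -> (~Q | Q)): 0 ≤ 0.9, so result = 1
(~P -> (~R -> (~Q | Q))): 0 ≤ 1, so result = 1
((P & ((R & R) -> ~Q)) -> (~P -> (~R -> (~Q | Q)))): 0 ≤ 1, so result = 1
(((~P -> (~R -> (~Q | Q))) -> (P & ((R & R) -> ~Q))) | ((P & ((R & R) -> ~Q)) -> (~P -> (~R -> (~Q | Q))))) = max(0, 1) = 1

1.00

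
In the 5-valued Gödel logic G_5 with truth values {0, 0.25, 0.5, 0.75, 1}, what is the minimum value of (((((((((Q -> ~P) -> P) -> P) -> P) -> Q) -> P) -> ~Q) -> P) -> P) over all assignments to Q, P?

0.25

The minimum is attained at Q = 0.25, P = 0.25:
  ~P: Gödel ¬ of 0.25 = 0 (operand ≠ 0)
  (Q -> ~P): 0.25 > 0, so result = 0
  ((Q -> ~P) -> P): 0 ≤ 0.25, so result = 1
  (((Q -> ~P) -> P) -> P): 1 > 0.25, so result = 0.25
  ((((Q -> ~P) -> P) -> P) -> P): 0.25 ≤ 0.25, so result = 1
  (((((Q -> ~P) -> P) -> P) -> P) -> Q): 1 > 0.25, so result = 0.25
  ((((((Q -> ~P) -> P) -> P) -> P) -> Q) -> P): 0.25 ≤ 0.25, so result = 1
  ~Q: Gödel ¬ of 0.25 = 0 (operand ≠ 0)
  (((((((Q -> ~P) -> P) -> P) -> P) -> Q) -> P) -> ~Q): 1 > 0, so result = 0
  ((((((((Q -> ~P) -> P) -> P) -> P) -> Q) -> P) -> ~Q) -> P): 0 ≤ 0.25, so result = 1
  (((((((((Q -> ~P) -> P) -> P) -> P) -> Q) -> P) -> ~Q) -> P) -> P): 1 > 0.25, so result = 0.25
Checking all 25 assignments confirms none give a value below 0.25.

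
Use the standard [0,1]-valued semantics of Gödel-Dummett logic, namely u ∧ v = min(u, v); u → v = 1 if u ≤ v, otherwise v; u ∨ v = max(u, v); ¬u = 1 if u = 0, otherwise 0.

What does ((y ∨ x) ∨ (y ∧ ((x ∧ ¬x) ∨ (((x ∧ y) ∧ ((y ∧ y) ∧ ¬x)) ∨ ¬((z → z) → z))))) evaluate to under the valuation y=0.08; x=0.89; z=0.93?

(y ∨ x) = max(0.08, 0.89) = 0.89
¬x: Gödel ¬ of 0.89 = 0 (operand ≠ 0)
(x ∧ ¬x) = min(0.89, 0) = 0
(x ∧ y) = min(0.89, 0.08) = 0.08
(y ∧ y) = min(0.08, 0.08) = 0.08
¬x: Gödel ¬ of 0.89 = 0 (operand ≠ 0)
((y ∧ y) ∧ ¬x) = min(0.08, 0) = 0
((x ∧ y) ∧ ((y ∧ y) ∧ ¬x)) = min(0.08, 0) = 0
(z → z): 0.93 ≤ 0.93, so result = 1
((z → z) → z): 1 > 0.93, so result = 0.93
¬((z → z) → z): Gödel ¬ of 0.93 = 0 (operand ≠ 0)
(((x ∧ y) ∧ ((y ∧ y) ∧ ¬x)) ∨ ¬((z → z) → z)) = max(0, 0) = 0
((x ∧ ¬x) ∨ (((x ∧ y) ∧ ((y ∧ y) ∧ ¬x)) ∨ ¬((z → z) → z))) = max(0, 0) = 0
(y ∧ ((x ∧ ¬x) ∨ (((x ∧ y) ∧ ((y ∧ y) ∧ ¬x)) ∨ ¬((z → z) → z)))) = min(0.08, 0) = 0
((y ∨ x) ∨ (y ∧ ((x ∧ ¬x) ∨ (((x ∧ y) ∧ ((y ∧ y) ∧ ¬x)) ∨ ¬((z → z) → z))))) = max(0.89, 0) = 0.89

0.89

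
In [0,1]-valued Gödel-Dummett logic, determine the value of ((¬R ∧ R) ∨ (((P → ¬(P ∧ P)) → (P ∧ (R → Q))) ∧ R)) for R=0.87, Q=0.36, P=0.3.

¬R: Gödel ¬ of 0.87 = 0 (operand ≠ 0)
(¬R ∧ R) = min(0, 0.87) = 0
(P ∧ P) = min(0.3, 0.3) = 0.3
¬(P ∧ P): Gödel ¬ of 0.3 = 0 (operand ≠ 0)
(P → ¬(P ∧ P)): 0.3 > 0, so result = 0
(R → Q): 0.87 > 0.36, so result = 0.36
(P ∧ (R → Q)) = min(0.3, 0.36) = 0.3
((P → ¬(P ∧ P)) → (P ∧ (R → Q))): 0 ≤ 0.3, so result = 1
(((P → ¬(P ∧ P)) → (P ∧ (R → Q))) ∧ R) = min(1, 0.87) = 0.87
((¬R ∧ R) ∨ (((P → ¬(P ∧ P)) → (P ∧ (R → Q))) ∧ R)) = max(0, 0.87) = 0.87

0.87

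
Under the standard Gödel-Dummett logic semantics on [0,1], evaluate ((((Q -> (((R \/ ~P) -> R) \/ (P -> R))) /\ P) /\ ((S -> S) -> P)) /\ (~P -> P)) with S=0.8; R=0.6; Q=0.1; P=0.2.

~P: Gödel ¬ of 0.2 = 0 (operand ≠ 0)
(R \/ ~P) = max(0.6, 0) = 0.6
((R \/ ~P) -> R): 0.6 ≤ 0.6, so result = 1
(P -> R): 0.2 ≤ 0.6, so result = 1
(((R \/ ~P) -> R) \/ (P -> R)) = max(1, 1) = 1
(Q -> (((R \/ ~P) -> R) \/ (P -> R))): 0.1 ≤ 1, so result = 1
((Q -> (((R \/ ~P) -> R) \/ (P -> R))) /\ P) = min(1, 0.2) = 0.2
(S -> S): 0.8 ≤ 0.8, so result = 1
((S -> S) -> P): 1 > 0.2, so result = 0.2
(((Q -> (((R \/ ~P) -> R) \/ (P -> R))) /\ P) /\ ((S -> S) -> P)) = min(0.2, 0.2) = 0.2
~P: Gödel ¬ of 0.2 = 0 (operand ≠ 0)
(~P -> P): 0 ≤ 0.2, so result = 1
((((Q -> (((R \/ ~P) -> R) \/ (P -> R))) /\ P) /\ ((S -> S) -> P)) /\ (~P -> P)) = min(0.2, 1) = 0.2

0.20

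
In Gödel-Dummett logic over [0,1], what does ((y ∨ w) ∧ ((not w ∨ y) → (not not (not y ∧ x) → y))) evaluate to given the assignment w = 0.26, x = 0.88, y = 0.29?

0.29

(y ∨ w) = max(0.29, 0.26) = 0.29
not w: Gödel ¬ of 0.26 = 0 (operand ≠ 0)
(not w ∨ y) = max(0, 0.29) = 0.29
not y: Gödel ¬ of 0.29 = 0 (operand ≠ 0)
(not y ∧ x) = min(0, 0.88) = 0
not (not y ∧ x): Gödel ¬ of 0 = 1 (operand is 0)
not not (not y ∧ x): Gödel ¬ of 1 = 0 (operand ≠ 0)
(not not (not y ∧ x) → y): 0 ≤ 0.29, so result = 1
((not w ∨ y) → (not not (not y ∧ x) → y)): 0.29 ≤ 1, so result = 1
((y ∨ w) ∧ ((not w ∨ y) → (not not (not y ∧ x) → y))) = min(0.29, 1) = 0.29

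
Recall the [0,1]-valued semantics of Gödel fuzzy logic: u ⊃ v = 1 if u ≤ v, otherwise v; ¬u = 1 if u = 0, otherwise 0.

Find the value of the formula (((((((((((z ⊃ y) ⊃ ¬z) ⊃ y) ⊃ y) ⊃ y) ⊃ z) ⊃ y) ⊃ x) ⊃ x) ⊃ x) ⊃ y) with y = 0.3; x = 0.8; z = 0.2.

0.30

(z ⊃ y): 0.2 ≤ 0.3, so result = 1
¬z: Gödel ¬ of 0.2 = 0 (operand ≠ 0)
((z ⊃ y) ⊃ ¬z): 1 > 0, so result = 0
(((z ⊃ y) ⊃ ¬z) ⊃ y): 0 ≤ 0.3, so result = 1
((((z ⊃ y) ⊃ ¬z) ⊃ y) ⊃ y): 1 > 0.3, so result = 0.3
(((((z ⊃ y) ⊃ ¬z) ⊃ y) ⊃ y) ⊃ y): 0.3 ≤ 0.3, so result = 1
((((((z ⊃ y) ⊃ ¬z) ⊃ y) ⊃ y) ⊃ y) ⊃ z): 1 > 0.2, so result = 0.2
(((((((z ⊃ y) ⊃ ¬z) ⊃ y) ⊃ y) ⊃ y) ⊃ z) ⊃ y): 0.2 ≤ 0.3, so result = 1
((((((((z ⊃ y) ⊃ ¬z) ⊃ y) ⊃ y) ⊃ y) ⊃ z) ⊃ y) ⊃ x): 1 > 0.8, so result = 0.8
(((((((((z ⊃ y) ⊃ ¬z) ⊃ y) ⊃ y) ⊃ y) ⊃ z) ⊃ y) ⊃ x) ⊃ x): 0.8 ≤ 0.8, so result = 1
((((((((((z ⊃ y) ⊃ ¬z) ⊃ y) ⊃ y) ⊃ y) ⊃ z) ⊃ y) ⊃ x) ⊃ x) ⊃ x): 1 > 0.8, so result = 0.8
(((((((((((z ⊃ y) ⊃ ¬z) ⊃ y) ⊃ y) ⊃ y) ⊃ z) ⊃ y) ⊃ x) ⊃ x) ⊃ x) ⊃ y): 0.8 > 0.3, so result = 0.3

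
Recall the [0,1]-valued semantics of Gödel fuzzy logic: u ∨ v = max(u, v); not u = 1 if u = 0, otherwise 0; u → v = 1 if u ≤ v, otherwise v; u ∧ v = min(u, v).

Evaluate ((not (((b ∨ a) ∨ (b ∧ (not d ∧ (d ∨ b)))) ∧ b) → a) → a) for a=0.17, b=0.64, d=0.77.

0.17

(b ∨ a) = max(0.64, 0.17) = 0.64
not d: Gödel ¬ of 0.77 = 0 (operand ≠ 0)
(d ∨ b) = max(0.77, 0.64) = 0.77
(not d ∧ (d ∨ b)) = min(0, 0.77) = 0
(b ∧ (not d ∧ (d ∨ b))) = min(0.64, 0) = 0
((b ∨ a) ∨ (b ∧ (not d ∧ (d ∨ b)))) = max(0.64, 0) = 0.64
(((b ∨ a) ∨ (b ∧ (not d ∧ (d ∨ b)))) ∧ b) = min(0.64, 0.64) = 0.64
not (((b ∨ a) ∨ (b ∧ (not d ∧ (d ∨ b)))) ∧ b): Gödel ¬ of 0.64 = 0 (operand ≠ 0)
(not (((b ∨ a) ∨ (b ∧ (not d ∧ (d ∨ b)))) ∧ b) → a): 0 ≤ 0.17, so result = 1
((not (((b ∨ a) ∨ (b ∧ (not d ∧ (d ∨ b)))) ∧ b) → a) → a): 1 > 0.17, so result = 0.17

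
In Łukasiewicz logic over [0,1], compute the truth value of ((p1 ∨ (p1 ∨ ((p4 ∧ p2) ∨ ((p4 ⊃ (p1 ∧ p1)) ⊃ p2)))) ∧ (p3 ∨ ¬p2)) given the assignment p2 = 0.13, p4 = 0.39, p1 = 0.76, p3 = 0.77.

0.76

(p4 ∧ p2) = min(0.39, 0.13) = 0.13
(p1 ∧ p1) = min(0.76, 0.76) = 0.76
(p4 ⊃ (p1 ∧ p1)): min(1, 1 − 0.39 + 0.76) = 1
((p4 ⊃ (p1 ∧ p1)) ⊃ p2): min(1, 1 − 1 + 0.13) = 0.13
((p4 ∧ p2) ∨ ((p4 ⊃ (p1 ∧ p1)) ⊃ p2)) = max(0.13, 0.13) = 0.13
(p1 ∨ ((p4 ∧ p2) ∨ ((p4 ⊃ (p1 ∧ p1)) ⊃ p2))) = max(0.76, 0.13) = 0.76
(p1 ∨ (p1 ∨ ((p4 ∧ p2) ∨ ((p4 ⊃ (p1 ∧ p1)) ⊃ p2)))) = max(0.76, 0.76) = 0.76
¬p2: Łukasiewicz ¬ gives 1 − 0.13 = 0.87
(p3 ∨ ¬p2) = max(0.77, 0.87) = 0.87
((p1 ∨ (p1 ∨ ((p4 ∧ p2) ∨ ((p4 ⊃ (p1 ∧ p1)) ⊃ p2)))) ∧ (p3 ∨ ¬p2)) = min(0.76, 0.87) = 0.76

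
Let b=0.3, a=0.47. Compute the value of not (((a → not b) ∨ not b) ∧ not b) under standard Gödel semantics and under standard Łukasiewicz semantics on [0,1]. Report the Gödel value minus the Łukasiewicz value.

Gödel evaluation:
  not b: Gödel ¬ of 0.3 = 0 (operand ≠ 0)
  (a → not b): 0.47 > 0, so result = 0
  not b: Gödel ¬ of 0.3 = 0 (operand ≠ 0)
  ((a → not b) ∨ not b) = max(0, 0) = 0
  not b: Gödel ¬ of 0.3 = 0 (operand ≠ 0)
  (((a → not b) ∨ not b) ∧ not b) = min(0, 0) = 0
  not (((a → not b) ∨ not b) ∧ not b): Gödel ¬ of 0 = 1 (operand is 0)
  Gödel value = 1
Łukasiewicz evaluation:
  not b: Łukasiewicz ¬ gives 1 − 0.3 = 0.7
  (a → not b): min(1, 1 − 0.47 + 0.7) = 1
  not b: Łukasiewicz ¬ gives 1 − 0.3 = 0.7
  ((a → not b) ∨ not b) = max(1, 0.7) = 1
  not b: Łukasiewicz ¬ gives 1 − 0.3 = 0.7
  (((a → not b) ∨ not b) ∧ not b) = min(1, 0.7) = 0.7
  not (((a → not b) ∨ not b) ∧ not b): Łukasiewicz ¬ gives 1 − 0.7 = 0.3
  Łukasiewicz value = 0.3
Difference: 1 − 0.3 = 0.70

0.70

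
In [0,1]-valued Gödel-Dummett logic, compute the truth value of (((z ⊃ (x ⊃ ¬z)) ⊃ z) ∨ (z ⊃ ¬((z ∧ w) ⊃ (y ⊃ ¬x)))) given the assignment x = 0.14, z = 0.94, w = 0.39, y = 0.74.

¬z: Gödel ¬ of 0.94 = 0 (operand ≠ 0)
(x ⊃ ¬z): 0.14 > 0, so result = 0
(z ⊃ (x ⊃ ¬z)): 0.94 > 0, so result = 0
((z ⊃ (x ⊃ ¬z)) ⊃ z): 0 ≤ 0.94, so result = 1
(z ∧ w) = min(0.94, 0.39) = 0.39
¬x: Gödel ¬ of 0.14 = 0 (operand ≠ 0)
(y ⊃ ¬x): 0.74 > 0, so result = 0
((z ∧ w) ⊃ (y ⊃ ¬x)): 0.39 > 0, so result = 0
¬((z ∧ w) ⊃ (y ⊃ ¬x)): Gödel ¬ of 0 = 1 (operand is 0)
(z ⊃ ¬((z ∧ w) ⊃ (y ⊃ ¬x))): 0.94 ≤ 1, so result = 1
(((z ⊃ (x ⊃ ¬z)) ⊃ z) ∨ (z ⊃ ¬((z ∧ w) ⊃ (y ⊃ ¬x)))) = max(1, 1) = 1

1.00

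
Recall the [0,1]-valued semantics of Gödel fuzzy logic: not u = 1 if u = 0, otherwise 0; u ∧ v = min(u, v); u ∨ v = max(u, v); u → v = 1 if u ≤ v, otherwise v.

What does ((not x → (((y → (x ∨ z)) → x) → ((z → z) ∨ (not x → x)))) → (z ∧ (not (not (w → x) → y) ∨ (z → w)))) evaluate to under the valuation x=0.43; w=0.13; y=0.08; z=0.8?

not x: Gödel ¬ of 0.43 = 0 (operand ≠ 0)
(x ∨ z) = max(0.43, 0.8) = 0.8
(y → (x ∨ z)): 0.08 ≤ 0.8, so result = 1
((y → (x ∨ z)) → x): 1 > 0.43, so result = 0.43
(z → z): 0.8 ≤ 0.8, so result = 1
not x: Gödel ¬ of 0.43 = 0 (operand ≠ 0)
(not x → x): 0 ≤ 0.43, so result = 1
((z → z) ∨ (not x → x)) = max(1, 1) = 1
(((y → (x ∨ z)) → x) → ((z → z) ∨ (not x → x))): 0.43 ≤ 1, so result = 1
(not x → (((y → (x ∨ z)) → x) → ((z → z) ∨ (not x → x)))): 0 ≤ 1, so result = 1
(w → x): 0.13 ≤ 0.43, so result = 1
not (w → x): Gödel ¬ of 1 = 0 (operand ≠ 0)
(not (w → x) → y): 0 ≤ 0.08, so result = 1
not (not (w → x) → y): Gödel ¬ of 1 = 0 (operand ≠ 0)
(z → w): 0.8 > 0.13, so result = 0.13
(not (not (w → x) → y) ∨ (z → w)) = max(0, 0.13) = 0.13
(z ∧ (not (not (w → x) → y) ∨ (z → w))) = min(0.8, 0.13) = 0.13
((not x → (((y → (x ∨ z)) → x) → ((z → z) ∨ (not x → x)))) → (z ∧ (not (not (w → x) → y) ∨ (z → w)))): 1 > 0.13, so result = 0.13

0.13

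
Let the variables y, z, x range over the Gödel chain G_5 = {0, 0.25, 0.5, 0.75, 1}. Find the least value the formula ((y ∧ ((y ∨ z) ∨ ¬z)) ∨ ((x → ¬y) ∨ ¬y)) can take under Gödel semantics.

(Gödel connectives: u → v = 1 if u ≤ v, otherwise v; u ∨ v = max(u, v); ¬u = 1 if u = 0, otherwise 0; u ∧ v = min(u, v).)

The minimum is attained at y = 0.25, z = 0, x = 0.25:
  (y ∨ z) = max(0.25, 0) = 0.25
  ¬z: Gödel ¬ of 0 = 1 (operand is 0)
  ((y ∨ z) ∨ ¬z) = max(0.25, 1) = 1
  (y ∧ ((y ∨ z) ∨ ¬z)) = min(0.25, 1) = 0.25
  ¬y: Gödel ¬ of 0.25 = 0 (operand ≠ 0)
  (x → ¬y): 0.25 > 0, so result = 0
  ¬y: Gödel ¬ of 0.25 = 0 (operand ≠ 0)
  ((x → ¬y) ∨ ¬y) = max(0, 0) = 0
  ((y ∧ ((y ∨ z) ∨ ¬z)) ∨ ((x → ¬y) ∨ ¬y)) = max(0.25, 0) = 0.25
Checking all 125 assignments confirms none give a value below 0.25.

0.25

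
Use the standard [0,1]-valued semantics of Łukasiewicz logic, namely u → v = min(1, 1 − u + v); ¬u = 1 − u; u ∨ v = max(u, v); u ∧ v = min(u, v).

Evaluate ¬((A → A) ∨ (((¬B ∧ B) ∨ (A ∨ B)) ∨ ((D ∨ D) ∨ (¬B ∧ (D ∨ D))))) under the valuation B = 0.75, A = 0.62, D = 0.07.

0.00

(A → A): min(1, 1 − 0.62 + 0.62) = 1
¬B: Łukasiewicz ¬ gives 1 − 0.75 = 0.25
(¬B ∧ B) = min(0.25, 0.75) = 0.25
(A ∨ B) = max(0.62, 0.75) = 0.75
((¬B ∧ B) ∨ (A ∨ B)) = max(0.25, 0.75) = 0.75
(D ∨ D) = max(0.07, 0.07) = 0.07
¬B: Łukasiewicz ¬ gives 1 − 0.75 = 0.25
(D ∨ D) = max(0.07, 0.07) = 0.07
(¬B ∧ (D ∨ D)) = min(0.25, 0.07) = 0.07
((D ∨ D) ∨ (¬B ∧ (D ∨ D))) = max(0.07, 0.07) = 0.07
(((¬B ∧ B) ∨ (A ∨ B)) ∨ ((D ∨ D) ∨ (¬B ∧ (D ∨ D)))) = max(0.75, 0.07) = 0.75
((A → A) ∨ (((¬B ∧ B) ∨ (A ∨ B)) ∨ ((D ∨ D) ∨ (¬B ∧ (D ∨ D))))) = max(1, 0.75) = 1
¬((A → A) ∨ (((¬B ∧ B) ∨ (A ∨ B)) ∨ ((D ∨ D) ∨ (¬B ∧ (D ∨ D))))): Łukasiewicz ¬ gives 1 − 1 = 0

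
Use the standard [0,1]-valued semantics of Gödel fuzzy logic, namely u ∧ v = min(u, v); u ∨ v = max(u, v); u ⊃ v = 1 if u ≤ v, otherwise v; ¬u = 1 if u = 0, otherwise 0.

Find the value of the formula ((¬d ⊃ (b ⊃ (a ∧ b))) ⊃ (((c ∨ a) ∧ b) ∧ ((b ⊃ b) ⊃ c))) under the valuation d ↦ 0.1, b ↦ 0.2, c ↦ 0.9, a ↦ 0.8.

¬d: Gödel ¬ of 0.1 = 0 (operand ≠ 0)
(a ∧ b) = min(0.8, 0.2) = 0.2
(b ⊃ (a ∧ b)): 0.2 ≤ 0.2, so result = 1
(¬d ⊃ (b ⊃ (a ∧ b))): 0 ≤ 1, so result = 1
(c ∨ a) = max(0.9, 0.8) = 0.9
((c ∨ a) ∧ b) = min(0.9, 0.2) = 0.2
(b ⊃ b): 0.2 ≤ 0.2, so result = 1
((b ⊃ b) ⊃ c): 1 > 0.9, so result = 0.9
(((c ∨ a) ∧ b) ∧ ((b ⊃ b) ⊃ c)) = min(0.2, 0.9) = 0.2
((¬d ⊃ (b ⊃ (a ∧ b))) ⊃ (((c ∨ a) ∧ b) ∧ ((b ⊃ b) ⊃ c))): 1 > 0.2, so result = 0.2

0.20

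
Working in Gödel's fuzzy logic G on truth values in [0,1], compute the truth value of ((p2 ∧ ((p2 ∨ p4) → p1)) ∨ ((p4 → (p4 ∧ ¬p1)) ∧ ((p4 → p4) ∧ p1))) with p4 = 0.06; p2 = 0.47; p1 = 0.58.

(p2 ∨ p4) = max(0.47, 0.06) = 0.47
((p2 ∨ p4) → p1): 0.47 ≤ 0.58, so result = 1
(p2 ∧ ((p2 ∨ p4) → p1)) = min(0.47, 1) = 0.47
¬p1: Gödel ¬ of 0.58 = 0 (operand ≠ 0)
(p4 ∧ ¬p1) = min(0.06, 0) = 0
(p4 → (p4 ∧ ¬p1)): 0.06 > 0, so result = 0
(p4 → p4): 0.06 ≤ 0.06, so result = 1
((p4 → p4) ∧ p1) = min(1, 0.58) = 0.58
((p4 → (p4 ∧ ¬p1)) ∧ ((p4 → p4) ∧ p1)) = min(0, 0.58) = 0
((p2 ∧ ((p2 ∨ p4) → p1)) ∨ ((p4 → (p4 ∧ ¬p1)) ∧ ((p4 → p4) ∧ p1))) = max(0.47, 0) = 0.47

0.47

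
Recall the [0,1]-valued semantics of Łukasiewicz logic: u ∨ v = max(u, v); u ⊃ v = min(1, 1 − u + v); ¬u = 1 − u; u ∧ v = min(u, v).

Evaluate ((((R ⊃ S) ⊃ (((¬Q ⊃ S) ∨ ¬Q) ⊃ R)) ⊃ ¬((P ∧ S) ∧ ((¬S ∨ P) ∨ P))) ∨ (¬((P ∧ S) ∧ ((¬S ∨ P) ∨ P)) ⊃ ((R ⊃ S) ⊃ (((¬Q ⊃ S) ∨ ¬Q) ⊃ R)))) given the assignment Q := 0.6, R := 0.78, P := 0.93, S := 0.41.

1.00

(R ⊃ S): min(1, 1 − 0.78 + 0.41) = 0.63
¬Q: Łukasiewicz ¬ gives 1 − 0.6 = 0.4
(¬Q ⊃ S): min(1, 1 − 0.4 + 0.41) = 1
¬Q: Łukasiewicz ¬ gives 1 − 0.6 = 0.4
((¬Q ⊃ S) ∨ ¬Q) = max(1, 0.4) = 1
(((¬Q ⊃ S) ∨ ¬Q) ⊃ R): min(1, 1 − 1 + 0.78) = 0.78
((R ⊃ S) ⊃ (((¬Q ⊃ S) ∨ ¬Q) ⊃ R)): min(1, 1 − 0.63 + 0.78) = 1
(P ∧ S) = min(0.93, 0.41) = 0.41
¬S: Łukasiewicz ¬ gives 1 − 0.41 = 0.59
(¬S ∨ P) = max(0.59, 0.93) = 0.93
((¬S ∨ P) ∨ P) = max(0.93, 0.93) = 0.93
((P ∧ S) ∧ ((¬S ∨ P) ∨ P)) = min(0.41, 0.93) = 0.41
¬((P ∧ S) ∧ ((¬S ∨ P) ∨ P)): Łukasiewicz ¬ gives 1 − 0.41 = 0.59
(((R ⊃ S) ⊃ (((¬Q ⊃ S) ∨ ¬Q) ⊃ R)) ⊃ ¬((P ∧ S) ∧ ((¬S ∨ P) ∨ P))): min(1, 1 − 1 + 0.59) = 0.59
(P ∧ S) = min(0.93, 0.41) = 0.41
¬S: Łukasiewicz ¬ gives 1 − 0.41 = 0.59
(¬S ∨ P) = max(0.59, 0.93) = 0.93
((¬S ∨ P) ∨ P) = max(0.93, 0.93) = 0.93
((P ∧ S) ∧ ((¬S ∨ P) ∨ P)) = min(0.41, 0.93) = 0.41
¬((P ∧ S) ∧ ((¬S ∨ P) ∨ P)): Łukasiewicz ¬ gives 1 − 0.41 = 0.59
(R ⊃ S): min(1, 1 − 0.78 + 0.41) = 0.63
¬Q: Łukasiewicz ¬ gives 1 − 0.6 = 0.4
(¬Q ⊃ S): min(1, 1 − 0.4 + 0.41) = 1
¬Q: Łukasiewicz ¬ gives 1 − 0.6 = 0.4
((¬Q ⊃ S) ∨ ¬Q) = max(1, 0.4) = 1
(((¬Q ⊃ S) ∨ ¬Q) ⊃ R): min(1, 1 − 1 + 0.78) = 0.78
((R ⊃ S) ⊃ (((¬Q ⊃ S) ∨ ¬Q) ⊃ R)): min(1, 1 − 0.63 + 0.78) = 1
(¬((P ∧ S) ∧ ((¬S ∨ P) ∨ P)) ⊃ ((R ⊃ S) ⊃ (((¬Q ⊃ S) ∨ ¬Q) ⊃ R))): min(1, 1 − 0.59 + 1) = 1
((((R ⊃ S) ⊃ (((¬Q ⊃ S) ∨ ¬Q) ⊃ R)) ⊃ ¬((P ∧ S) ∧ ((¬S ∨ P) ∨ P))) ∨ (¬((P ∧ S) ∧ ((¬S ∨ P) ∨ P)) ⊃ ((R ⊃ S) ⊃ (((¬Q ⊃ S) ∨ ¬Q) ⊃ R)))) = max(0.59, 1) = 1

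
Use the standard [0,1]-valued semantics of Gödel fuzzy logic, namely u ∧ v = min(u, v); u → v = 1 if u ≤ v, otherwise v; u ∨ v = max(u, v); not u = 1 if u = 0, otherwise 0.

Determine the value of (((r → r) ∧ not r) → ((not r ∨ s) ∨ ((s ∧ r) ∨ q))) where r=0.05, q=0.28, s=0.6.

1.00

(r → r): 0.05 ≤ 0.05, so result = 1
not r: Gödel ¬ of 0.05 = 0 (operand ≠ 0)
((r → r) ∧ not r) = min(1, 0) = 0
not r: Gödel ¬ of 0.05 = 0 (operand ≠ 0)
(not r ∨ s) = max(0, 0.6) = 0.6
(s ∧ r) = min(0.6, 0.05) = 0.05
((s ∧ r) ∨ q) = max(0.05, 0.28) = 0.28
((not r ∨ s) ∨ ((s ∧ r) ∨ q)) = max(0.6, 0.28) = 0.6
(((r → r) ∧ not r) → ((not r ∨ s) ∨ ((s ∧ r) ∨ q))): 0 ≤ 0.6, so result = 1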